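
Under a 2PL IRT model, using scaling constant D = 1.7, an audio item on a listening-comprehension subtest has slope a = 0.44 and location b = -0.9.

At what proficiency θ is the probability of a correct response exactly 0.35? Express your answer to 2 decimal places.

P(θ) = 1 / (1 + exp(−D·a(θ − b)))
logit = ln(0.3500/0.6500) = -0.6190
θ = b + logit/(1.7·a) = -0.9 + (-0.6190)/0.7480 = -1.7276

-1.73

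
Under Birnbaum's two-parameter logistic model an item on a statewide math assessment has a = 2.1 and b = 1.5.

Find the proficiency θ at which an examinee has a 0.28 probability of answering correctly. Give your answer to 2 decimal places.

1.05

P(θ) = 1 / (1 + exp(−a(θ − b)))
logit = ln(0.2800/0.7200) = -0.9445
θ = b + logit/(a) = 1.5 + (-0.9445)/2.1000 = 1.0503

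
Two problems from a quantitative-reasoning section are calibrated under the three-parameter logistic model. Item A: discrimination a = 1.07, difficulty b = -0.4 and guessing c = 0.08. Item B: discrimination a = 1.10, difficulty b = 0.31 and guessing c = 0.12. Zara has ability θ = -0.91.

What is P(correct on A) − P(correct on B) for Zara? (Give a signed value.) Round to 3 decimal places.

P(θ) = c + (1 − c) · 1 / (1 + exp(−a(θ − b)))
P_A = 0.4175
P_B = 0.3023
P_A − P_B = 0.1152

0.115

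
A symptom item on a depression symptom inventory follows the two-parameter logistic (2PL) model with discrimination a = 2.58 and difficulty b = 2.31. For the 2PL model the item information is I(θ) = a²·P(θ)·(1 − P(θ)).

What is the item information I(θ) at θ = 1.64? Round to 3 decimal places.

0.852

P = 1/(1+e^{1.7286}) = 0.1508
P(1−P) = 0.1508 × 0.8492 = 0.1280
I = a² × P(1−P) = 2.58² × 0.1280 = 0.85226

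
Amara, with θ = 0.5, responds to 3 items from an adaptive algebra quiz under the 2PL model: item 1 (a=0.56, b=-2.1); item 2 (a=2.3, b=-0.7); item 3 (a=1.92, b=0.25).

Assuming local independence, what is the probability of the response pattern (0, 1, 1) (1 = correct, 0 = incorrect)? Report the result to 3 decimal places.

P(θ) = 1 / (1 + exp(−a(θ − b)))
P_1 = 1/(1+e^{-1.4560}) = 0.8109
P_2 = 1/(1+e^{-2.7600}) = 0.9405
P_3 = 1/(1+e^{-0.4800}) = 0.6177
L = (1−P_1) × P_2 × P_3 = 0.1891 × 0.9405 × 0.6177 = 0.10985

0.110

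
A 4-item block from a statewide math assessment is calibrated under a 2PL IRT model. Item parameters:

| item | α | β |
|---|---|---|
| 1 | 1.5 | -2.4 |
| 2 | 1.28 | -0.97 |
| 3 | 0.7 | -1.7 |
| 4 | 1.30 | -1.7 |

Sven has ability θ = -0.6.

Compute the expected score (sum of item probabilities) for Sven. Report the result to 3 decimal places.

3.044

P(θ) = 1 / (1 + exp(−α(θ − β)))
P_1 = 1/(1+e^{-2.7000}) = 0.9370
P_2 = 1/(1+e^{-0.4736}) = 0.6162
P_3 = 1/(1+e^{-0.7700}) = 0.6835
P_4 = 1/(1+e^{-1.4300}) = 0.8069
E[score] = 0.9370 + 0.6162 + 0.6835 + 0.8069 = 3.0437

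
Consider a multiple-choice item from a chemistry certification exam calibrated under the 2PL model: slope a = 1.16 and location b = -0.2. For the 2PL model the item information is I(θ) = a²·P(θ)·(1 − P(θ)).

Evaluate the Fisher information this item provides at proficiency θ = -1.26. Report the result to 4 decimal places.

P = 1/(1+e^{1.2296}) = 0.2263
P(1−P) = 0.2263 × 0.7737 = 0.1751
I = a² × P(1−P) = 1.16² × 0.1751 = 0.23556

0.2356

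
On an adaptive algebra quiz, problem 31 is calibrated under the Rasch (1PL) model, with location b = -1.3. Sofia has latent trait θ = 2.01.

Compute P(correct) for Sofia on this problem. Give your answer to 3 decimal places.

0.965

P(θ) = 1 / (1 + exp(−(θ − b)))
Exponent: (2.01 − (-1.3)) = 3.3100
1/(1 + e^{-3.3100}) = 0.9648
P = 0.9648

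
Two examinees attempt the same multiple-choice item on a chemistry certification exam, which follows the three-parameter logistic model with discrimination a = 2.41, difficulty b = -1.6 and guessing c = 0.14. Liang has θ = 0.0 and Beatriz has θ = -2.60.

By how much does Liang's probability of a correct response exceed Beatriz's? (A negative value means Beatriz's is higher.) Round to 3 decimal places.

0.771

P(θ) = c + (1 − c) · 1 / (1 + exp(−a(θ − b)))
P(Liang) = 0.9822  [exponent 3.8560]
P(Beatriz) = 0.2109  [exponent -2.4100]
Difference = 0.9822 − 0.2109 = 0.7713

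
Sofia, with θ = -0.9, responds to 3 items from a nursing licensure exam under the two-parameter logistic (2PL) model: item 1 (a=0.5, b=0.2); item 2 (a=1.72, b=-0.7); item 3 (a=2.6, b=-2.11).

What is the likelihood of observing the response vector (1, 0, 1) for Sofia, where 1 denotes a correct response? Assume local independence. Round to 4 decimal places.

0.2053

P(θ) = 1 / (1 + exp(−a(θ − b)))
P_1 = 1/(1+e^{0.5500}) = 0.3659
P_2 = 1/(1+e^{0.3440}) = 0.4148
P_3 = 1/(1+e^{-3.1460}) = 0.9588
L = P_1 × (1−P_2) × P_3 = 0.3659 × 0.5852 × 0.9588 = 0.20526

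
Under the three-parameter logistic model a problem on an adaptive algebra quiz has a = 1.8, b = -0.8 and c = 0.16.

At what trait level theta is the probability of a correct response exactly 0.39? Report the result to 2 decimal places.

-1.34

P(theta) = c + (1 − c) · 1 / (1 + exp(−a(theta − b)))
Remove guessing floor: (0.39 − 0.16)/(1 − 0.16) = 0.2738
logit = ln(0.2738/0.7262) = -0.9754
theta = b + logit/(a) = -0.8 + (-0.9754)/1.8000 = -1.3419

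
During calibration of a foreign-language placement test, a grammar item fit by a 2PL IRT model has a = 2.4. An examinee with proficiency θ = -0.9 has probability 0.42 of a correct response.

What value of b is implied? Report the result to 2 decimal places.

-0.77

P(θ) = 1 / (1 + exp(−a(θ − b)))
logit(0.42) = ln(0.42/0.58) = -0.3228
b = θ − logit/(a) = -0.9 − (-0.3228)/2.4000 = -0.7655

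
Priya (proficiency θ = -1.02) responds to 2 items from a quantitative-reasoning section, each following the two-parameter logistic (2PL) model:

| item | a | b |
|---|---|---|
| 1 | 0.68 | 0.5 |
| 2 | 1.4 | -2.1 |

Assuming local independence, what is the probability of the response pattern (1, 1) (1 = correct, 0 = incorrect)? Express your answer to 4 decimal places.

0.2150

P(θ) = 1 / (1 + exp(−a(θ − b)))
P_1 = 1/(1+e^{1.0336}) = 0.2624
P_2 = 1/(1+e^{-1.5120}) = 0.8194
L = P_1 × P_2 = 0.2624 × 0.8194 = 0.21499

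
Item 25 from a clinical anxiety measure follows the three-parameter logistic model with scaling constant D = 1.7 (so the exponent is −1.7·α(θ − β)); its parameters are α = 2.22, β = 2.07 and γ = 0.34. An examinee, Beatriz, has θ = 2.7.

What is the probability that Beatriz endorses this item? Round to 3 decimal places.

0.944

P(θ) = γ + (1 − γ) · 1 / (1 + exp(−D·α(θ − β)))
Exponent: 1.7 × 2.22 × (2.7 − 2.07) = 2.3776
1/(1 + e^{-2.3776}) = 0.9151
P = 0.34 + 0.66 × 0.9151 = 0.9440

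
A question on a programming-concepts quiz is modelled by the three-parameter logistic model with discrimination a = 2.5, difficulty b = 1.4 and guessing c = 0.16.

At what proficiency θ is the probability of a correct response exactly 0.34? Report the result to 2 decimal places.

0.88

P(θ) = c + (1 − c) · 1 / (1 + exp(−a(θ − b)))
Remove guessing floor: (0.34 − 0.16)/(1 − 0.16) = 0.2143
logit = ln(0.2143/0.7857) = -1.2993
θ = b + logit/(a) = 1.4 + (-1.2993)/2.5000 = 0.8803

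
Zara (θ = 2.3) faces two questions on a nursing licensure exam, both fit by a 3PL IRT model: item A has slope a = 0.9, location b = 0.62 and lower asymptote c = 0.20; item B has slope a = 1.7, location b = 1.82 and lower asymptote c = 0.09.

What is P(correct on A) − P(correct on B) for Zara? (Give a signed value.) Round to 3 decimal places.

P(θ) = c + (1 − c) · 1 / (1 + exp(−a(θ − b)))
P_A = 0.8555
P_B = 0.7210
P_A − P_B = 0.1345

0.135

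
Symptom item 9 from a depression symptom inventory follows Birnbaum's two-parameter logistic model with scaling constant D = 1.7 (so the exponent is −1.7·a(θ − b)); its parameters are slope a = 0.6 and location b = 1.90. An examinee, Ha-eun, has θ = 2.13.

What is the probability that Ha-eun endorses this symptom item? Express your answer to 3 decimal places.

0.558

P(θ) = 1 / (1 + exp(−D·a(θ − b)))
Exponent: 1.7 × 0.6 × (2.13 − 1.90) = 0.2346
1/(1 + e^{-0.2346}) = 0.5584
P = 0.5584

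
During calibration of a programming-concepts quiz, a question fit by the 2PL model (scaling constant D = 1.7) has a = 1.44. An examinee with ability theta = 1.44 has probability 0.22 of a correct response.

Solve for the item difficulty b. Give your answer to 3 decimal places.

P(theta) = 1 / (1 + exp(−D·a(theta − b)))
logit(0.22) = ln(0.22/0.78) = -1.2657
b = theta − logit/(1.7·a) = 1.44 − (-1.2657)/2.4480 = 1.9570

1.957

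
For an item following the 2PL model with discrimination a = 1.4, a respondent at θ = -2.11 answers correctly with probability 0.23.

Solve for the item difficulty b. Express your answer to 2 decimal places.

-1.25

P(θ) = 1 / (1 + exp(−a(θ − b)))
logit(0.23) = ln(0.23/0.77) = -1.2083
b = θ − logit/(a) = -2.11 − (-1.2083)/1.4000 = -1.2469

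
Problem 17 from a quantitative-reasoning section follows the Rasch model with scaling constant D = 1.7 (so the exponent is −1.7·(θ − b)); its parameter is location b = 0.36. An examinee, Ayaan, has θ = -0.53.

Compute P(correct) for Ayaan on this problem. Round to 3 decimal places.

P(θ) = 1 / (1 + exp(−D·(θ − b)))
Exponent: 1.7 × (-0.53 − 0.36) = -1.5130
1/(1 + e^{1.5130}) = 0.1805
P = 0.1805

0.180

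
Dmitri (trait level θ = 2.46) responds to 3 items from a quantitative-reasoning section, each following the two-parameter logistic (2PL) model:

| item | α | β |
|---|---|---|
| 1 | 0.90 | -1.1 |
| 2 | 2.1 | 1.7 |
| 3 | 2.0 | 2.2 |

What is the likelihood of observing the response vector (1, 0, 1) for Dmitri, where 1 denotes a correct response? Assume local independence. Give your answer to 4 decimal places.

0.1016

P(θ) = 1 / (1 + exp(−α(θ − β)))
P_1 = 1/(1+e^{-3.2040}) = 0.9610
P_2 = 1/(1+e^{-1.5960}) = 0.8315
P_3 = 1/(1+e^{-0.5200}) = 0.6271
L = P_1 × (1−P_2) × P_3 = 0.9610 × 0.1685 × 0.6271 = 0.10158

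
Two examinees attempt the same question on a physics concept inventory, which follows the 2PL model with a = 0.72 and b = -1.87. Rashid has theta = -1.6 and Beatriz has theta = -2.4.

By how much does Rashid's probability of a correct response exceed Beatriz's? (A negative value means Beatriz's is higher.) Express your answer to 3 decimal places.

0.143

P(theta) = 1 / (1 + exp(−a(theta − b)))
P(Rashid) = 0.5484  [exponent 0.1944]
P(Beatriz) = 0.4057  [exponent -0.3816]
Difference = 0.5484 − 0.4057 = 0.1427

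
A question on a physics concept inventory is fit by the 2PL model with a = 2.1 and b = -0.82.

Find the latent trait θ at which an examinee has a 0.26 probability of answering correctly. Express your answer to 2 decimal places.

P(θ) = 1 / (1 + exp(−a(θ − b)))
logit = ln(0.2600/0.7400) = -1.0460
θ = b + logit/(a) = -0.82 + (-1.0460)/2.1000 = -1.3181

-1.32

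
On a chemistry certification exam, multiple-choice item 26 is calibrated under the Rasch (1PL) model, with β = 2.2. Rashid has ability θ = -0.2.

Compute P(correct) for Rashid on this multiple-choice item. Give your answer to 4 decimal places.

P(θ) = 1 / (1 + exp(−(θ − β)))
Exponent: (-0.2 − 2.2) = -2.4000
1/(1 + e^{2.4000}) = 0.0832
P = 0.0832

0.0832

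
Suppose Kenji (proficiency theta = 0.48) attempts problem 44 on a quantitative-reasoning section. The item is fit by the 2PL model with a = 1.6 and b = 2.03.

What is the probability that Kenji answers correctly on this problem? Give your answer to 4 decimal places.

0.0773

P(theta) = 1 / (1 + exp(−a(theta − b)))
Exponent: 1.6 × (0.48 − 2.03) = -2.4800
1/(1 + e^{2.4800}) = 0.0773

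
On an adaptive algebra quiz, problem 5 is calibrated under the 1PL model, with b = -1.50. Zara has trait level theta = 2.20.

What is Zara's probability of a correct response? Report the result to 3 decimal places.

0.976

P(theta) = 1 / (1 + exp(−(theta − b)))
Exponent: (2.20 − (-1.50)) = 3.7000
1/(1 + e^{-3.7000}) = 0.9759
P = 0.9759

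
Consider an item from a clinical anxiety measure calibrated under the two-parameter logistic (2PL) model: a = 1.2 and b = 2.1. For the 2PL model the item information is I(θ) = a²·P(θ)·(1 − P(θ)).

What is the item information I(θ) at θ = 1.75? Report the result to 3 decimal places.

P = 1/(1+e^{0.4200}) = 0.3965
P(1−P) = 0.3965 × 0.6035 = 0.2393
I = a² × P(1−P) = 1.2² × 0.2393 = 0.34458

0.345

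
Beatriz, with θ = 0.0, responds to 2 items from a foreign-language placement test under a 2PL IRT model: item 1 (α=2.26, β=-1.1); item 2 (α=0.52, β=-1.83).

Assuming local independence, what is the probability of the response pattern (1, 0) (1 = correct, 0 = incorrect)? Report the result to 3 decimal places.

P(θ) = 1 / (1 + exp(−α(θ − β)))
P_1 = 1/(1+e^{-2.4860}) = 0.9232
P_2 = 1/(1+e^{-0.9516}) = 0.7214
L = P_1 × (1−P_2) = 0.9232 × 0.2786 = 0.25716

0.257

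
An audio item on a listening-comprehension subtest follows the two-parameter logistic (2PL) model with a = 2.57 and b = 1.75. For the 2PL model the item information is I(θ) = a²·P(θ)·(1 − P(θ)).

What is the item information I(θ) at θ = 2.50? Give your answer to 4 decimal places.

0.7324

P = 1/(1+e^{-1.9275}) = 0.8730
P(1−P) = 0.8730 × 0.1270 = 0.1109
I = a² × P(1−P) = 2.57² × 0.1109 = 0.73243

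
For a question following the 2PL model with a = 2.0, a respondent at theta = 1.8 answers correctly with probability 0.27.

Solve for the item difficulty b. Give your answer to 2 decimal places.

2.30

P(theta) = 1 / (1 + exp(−a(theta − b)))
logit(0.27) = ln(0.27/0.73) = -0.9946
b = theta − logit/(a) = 1.8 − (-0.9946)/2.0000 = 2.2973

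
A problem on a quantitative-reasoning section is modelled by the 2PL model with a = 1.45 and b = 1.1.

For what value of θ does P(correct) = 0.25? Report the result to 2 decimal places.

P(θ) = 1 / (1 + exp(−a(θ − b)))
logit = ln(0.2500/0.7500) = -1.0986
θ = b + logit/(a) = 1.1 + (-1.0986)/1.4500 = 0.3423

0.34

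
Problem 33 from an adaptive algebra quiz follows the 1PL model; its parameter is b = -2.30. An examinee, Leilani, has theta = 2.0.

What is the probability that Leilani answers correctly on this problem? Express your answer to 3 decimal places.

P(theta) = 1 / (1 + exp(−(theta − b)))
Exponent: (2.0 − (-2.30)) = 4.3000
1/(1 + e^{-4.3000}) = 0.9866
P = 0.9866

0.987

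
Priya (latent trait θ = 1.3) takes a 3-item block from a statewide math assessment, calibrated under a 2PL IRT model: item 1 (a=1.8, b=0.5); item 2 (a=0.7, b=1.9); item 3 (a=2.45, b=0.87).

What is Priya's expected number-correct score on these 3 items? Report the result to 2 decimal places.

P(θ) = 1 / (1 + exp(−a(θ − b)))
P_1 = 1/(1+e^{-1.4400}) = 0.8085
P_2 = 1/(1+e^{0.4200}) = 0.3965
P_3 = 1/(1+e^{-1.0535}) = 0.7414
E[score] = 0.8085 + 0.3965 + 0.7414 = 1.9464

1.95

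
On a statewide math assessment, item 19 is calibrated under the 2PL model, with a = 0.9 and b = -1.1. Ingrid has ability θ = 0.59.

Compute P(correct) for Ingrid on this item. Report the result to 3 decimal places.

P(θ) = 1 / (1 + exp(−a(θ − b)))
Exponent: 0.9 × (0.59 − (-1.1)) = 1.5210
1/(1 + e^{-1.5210}) = 0.8207

0.821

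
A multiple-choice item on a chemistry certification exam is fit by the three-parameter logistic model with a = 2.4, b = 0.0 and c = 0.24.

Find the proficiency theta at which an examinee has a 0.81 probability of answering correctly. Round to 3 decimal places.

P(theta) = c + (1 − c) · 1 / (1 + exp(−a(theta − b)))
Remove guessing floor: (0.81 − 0.24)/(1 − 0.24) = 0.7500
logit = ln(0.7500/0.2500) = 1.0986
theta = b + logit/(a) = 0.0 + 1.0986/2.4000 = 0.4578

0.458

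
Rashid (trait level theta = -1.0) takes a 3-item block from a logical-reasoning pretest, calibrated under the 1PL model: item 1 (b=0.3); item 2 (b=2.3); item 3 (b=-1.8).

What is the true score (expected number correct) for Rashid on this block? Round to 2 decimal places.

P(theta) = 1 / (1 + exp(−(theta − b)))
P_1 = 1/(1+e^{1.3000}) = 0.2142
P_2 = 1/(1+e^{3.3000}) = 0.0356
P_3 = 1/(1+e^{-0.8000}) = 0.6900
E[score] = 0.2142 + 0.0356 + 0.6900 = 0.9397

0.94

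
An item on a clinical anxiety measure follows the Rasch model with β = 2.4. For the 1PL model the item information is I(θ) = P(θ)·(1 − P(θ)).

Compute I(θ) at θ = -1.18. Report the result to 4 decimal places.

0.0264

P = 1/(1+e^{3.5800}) = 0.0271
P(1−P) = 0.0271 × 0.9729 = 0.0264
I = P(1−P) = 0.02638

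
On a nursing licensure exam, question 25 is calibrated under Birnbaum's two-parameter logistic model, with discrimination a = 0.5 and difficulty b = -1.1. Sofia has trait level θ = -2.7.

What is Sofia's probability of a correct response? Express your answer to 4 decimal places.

P(θ) = 1 / (1 + exp(−a(θ − b)))
Exponent: 0.5 × (-2.7 − (-1.1)) = -0.8000
1/(1 + e^{0.8000}) = 0.3100

0.3100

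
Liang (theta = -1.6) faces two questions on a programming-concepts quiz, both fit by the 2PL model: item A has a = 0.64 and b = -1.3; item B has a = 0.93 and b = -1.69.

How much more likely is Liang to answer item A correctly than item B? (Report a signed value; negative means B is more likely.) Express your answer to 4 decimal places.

-0.0688

P(theta) = 1 / (1 + exp(−a(theta − b)))
P_A = 0.4521
P_B = 0.5209
P_A − P_B = -0.0688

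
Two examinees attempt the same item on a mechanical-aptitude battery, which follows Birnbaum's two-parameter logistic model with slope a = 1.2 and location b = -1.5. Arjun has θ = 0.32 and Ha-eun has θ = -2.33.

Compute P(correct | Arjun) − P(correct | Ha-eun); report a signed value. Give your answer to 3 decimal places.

0.629

P(θ) = 1 / (1 + exp(−a(θ − b)))
P(Arjun) = 0.8988  [exponent 2.1840]
P(Ha-eun) = 0.2697  [exponent -0.9960]
Difference = 0.8988 − 0.2697 = 0.6291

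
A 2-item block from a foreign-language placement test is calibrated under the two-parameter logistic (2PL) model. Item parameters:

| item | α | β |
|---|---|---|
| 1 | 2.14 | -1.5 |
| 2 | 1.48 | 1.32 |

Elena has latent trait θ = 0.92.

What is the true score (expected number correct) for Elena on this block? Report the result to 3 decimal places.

1.351

P(θ) = 1 / (1 + exp(−α(θ − β)))
P_1 = 1/(1+e^{-5.1788}) = 0.9944
P_2 = 1/(1+e^{0.5920}) = 0.3562
E[score] = 0.9944 + 0.3562 = 1.3506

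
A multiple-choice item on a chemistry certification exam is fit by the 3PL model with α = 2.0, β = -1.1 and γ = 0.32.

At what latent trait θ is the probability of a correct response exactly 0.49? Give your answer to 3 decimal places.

P(θ) = γ + (1 − γ) · 1 / (1 + exp(−α(θ − β)))
Remove guessing floor: (0.49 − 0.32)/(1 − 0.32) = 0.2500
logit = ln(0.2500/0.7500) = -1.0986
θ = β + logit/(α) = -1.1 + (-1.0986)/2.0000 = -1.6493

-1.649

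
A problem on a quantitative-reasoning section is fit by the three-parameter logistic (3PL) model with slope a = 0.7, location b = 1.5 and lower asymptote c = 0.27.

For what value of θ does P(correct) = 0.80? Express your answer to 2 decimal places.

P(θ) = c + (1 − c) · 1 / (1 + exp(−a(θ − b)))
Remove guessing floor: (0.80 − 0.27)/(1 − 0.27) = 0.7260
logit = ln(0.7260/0.2740) = 0.9746
θ = b + logit/(a) = 1.5 + 0.9746/0.7000 = 2.8922

2.89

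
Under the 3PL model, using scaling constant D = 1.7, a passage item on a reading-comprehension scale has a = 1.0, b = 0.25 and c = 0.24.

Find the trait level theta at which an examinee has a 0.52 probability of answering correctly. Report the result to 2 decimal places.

P(theta) = c + (1 − c) · 1 / (1 + exp(−D·a(theta − b)))
Remove guessing floor: (0.52 − 0.24)/(1 − 0.24) = 0.3684
logit = ln(0.3684/0.6316) = -0.5390
theta = b + logit/(1.7·a) = 0.25 + (-0.5390)/1.7000 = -0.0671

-0.07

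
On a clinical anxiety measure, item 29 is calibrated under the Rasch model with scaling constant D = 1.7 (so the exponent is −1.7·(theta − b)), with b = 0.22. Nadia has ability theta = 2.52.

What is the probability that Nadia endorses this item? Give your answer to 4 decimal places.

0.9804

P(theta) = 1 / (1 + exp(−D·(theta − b)))
Exponent: 1.7 × (2.52 − 0.22) = 3.9100
1/(1 + e^{-3.9100}) = 0.9804
P = 0.9804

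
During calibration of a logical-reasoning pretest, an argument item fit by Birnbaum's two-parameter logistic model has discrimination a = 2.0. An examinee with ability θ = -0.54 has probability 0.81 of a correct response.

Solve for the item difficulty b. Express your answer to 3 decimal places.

-1.265

P(θ) = 1 / (1 + exp(−a(θ − b)))
logit(0.81) = ln(0.81/0.19) = 1.4500
b = θ − logit/(a) = -0.54 − 1.4500/2.0000 = -1.2650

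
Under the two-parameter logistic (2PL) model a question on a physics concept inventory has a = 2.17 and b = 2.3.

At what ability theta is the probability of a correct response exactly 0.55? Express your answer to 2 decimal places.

2.39

P(theta) = 1 / (1 + exp(−a(theta − b)))
logit = ln(0.5500/0.4500) = 0.2007
theta = b + logit/(a) = 2.3 + 0.2007/2.1700 = 2.3925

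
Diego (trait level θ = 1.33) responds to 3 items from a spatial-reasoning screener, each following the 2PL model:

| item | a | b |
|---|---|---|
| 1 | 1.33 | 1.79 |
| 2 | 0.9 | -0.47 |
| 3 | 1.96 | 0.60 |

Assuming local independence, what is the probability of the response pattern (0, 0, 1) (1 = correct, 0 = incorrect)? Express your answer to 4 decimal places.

P(θ) = 1 / (1 + exp(−a(θ − b)))
P_1 = 1/(1+e^{0.6118}) = 0.3516
P_2 = 1/(1+e^{-1.6200}) = 0.8348
P_3 = 1/(1+e^{-1.4308}) = 0.8070
L = (1−P_1) × (1−P_2) × P_3 = 0.6484 × 0.1652 × 0.8070 = 0.08644

0.0864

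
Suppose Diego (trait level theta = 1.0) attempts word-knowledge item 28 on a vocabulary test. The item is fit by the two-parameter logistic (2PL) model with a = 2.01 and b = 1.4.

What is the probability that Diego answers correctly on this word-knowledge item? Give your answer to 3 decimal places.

0.309

P(theta) = 1 / (1 + exp(−a(theta − b)))
Exponent: 2.01 × (1.0 − 1.4) = -0.8040
1/(1 + e^{0.8040}) = 0.3092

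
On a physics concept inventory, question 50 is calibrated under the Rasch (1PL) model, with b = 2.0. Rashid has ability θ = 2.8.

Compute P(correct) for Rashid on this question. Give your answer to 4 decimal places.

P(θ) = 1 / (1 + exp(−(θ − b)))
Exponent: (2.8 − 2.0) = 0.8000
1/(1 + e^{-0.8000}) = 0.6900
P = 0.6900

0.6900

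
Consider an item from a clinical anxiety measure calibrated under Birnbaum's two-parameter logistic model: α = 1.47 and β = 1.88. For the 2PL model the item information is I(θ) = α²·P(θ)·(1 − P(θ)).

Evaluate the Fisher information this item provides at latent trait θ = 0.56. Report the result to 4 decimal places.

0.2373

P = 1/(1+e^{1.9404}) = 0.1256
P(1−P) = 0.1256 × 0.8744 = 0.1098
I = α² × P(1−P) = 1.47² × 0.1098 = 0.23733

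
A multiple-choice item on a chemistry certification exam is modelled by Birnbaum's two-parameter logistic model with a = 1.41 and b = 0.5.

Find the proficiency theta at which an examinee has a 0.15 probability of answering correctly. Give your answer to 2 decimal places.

-0.73

P(theta) = 1 / (1 + exp(−a(theta − b)))
logit = ln(0.1500/0.8500) = -1.7346
theta = b + logit/(a) = 0.5 + (-1.7346)/1.4100 = -0.7302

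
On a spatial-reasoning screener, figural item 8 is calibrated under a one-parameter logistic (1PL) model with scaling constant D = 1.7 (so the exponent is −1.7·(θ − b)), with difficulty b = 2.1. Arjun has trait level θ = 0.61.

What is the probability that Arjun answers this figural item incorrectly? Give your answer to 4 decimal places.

P(θ) = 1 / (1 + exp(−D·(θ − b)))
Exponent: 1.7 × (0.61 − 2.1) = -2.5330
1/(1 + e^{2.5330}) = 0.0736
P = 0.0736
P(incorrect) = 1 − 0.0736 = 0.9264

0.9264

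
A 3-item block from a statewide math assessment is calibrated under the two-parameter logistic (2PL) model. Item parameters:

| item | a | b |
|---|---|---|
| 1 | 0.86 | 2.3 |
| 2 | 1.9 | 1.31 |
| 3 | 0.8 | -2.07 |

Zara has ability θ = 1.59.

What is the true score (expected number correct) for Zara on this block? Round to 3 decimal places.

P(θ) = 1 / (1 + exp(−a(θ − b)))
P_1 = 1/(1+e^{0.6106}) = 0.3519
P_2 = 1/(1+e^{-0.5320}) = 0.6299
P_3 = 1/(1+e^{-2.9280}) = 0.9492
E[score] = 0.3519 + 0.6299 + 0.9492 = 1.9311

1.931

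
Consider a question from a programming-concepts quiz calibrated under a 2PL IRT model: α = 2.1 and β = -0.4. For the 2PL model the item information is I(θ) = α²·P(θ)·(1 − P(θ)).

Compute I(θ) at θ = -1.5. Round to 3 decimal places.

P = 1/(1+e^{2.3100}) = 0.0903
P(1−P) = 0.0903 × 0.9097 = 0.0821
I = α² × P(1−P) = 2.1² × 0.0821 = 0.36226

0.362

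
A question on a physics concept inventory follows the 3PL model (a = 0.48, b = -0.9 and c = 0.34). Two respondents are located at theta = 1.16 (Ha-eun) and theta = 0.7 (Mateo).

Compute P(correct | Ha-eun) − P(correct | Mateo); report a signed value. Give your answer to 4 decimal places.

0.0302

P(theta) = c + (1 − c) · 1 / (1 + exp(−a(theta − b)))
P(Ha-eun) = 0.8210  [exponent 0.9888]
P(Mateo) = 0.7908  [exponent 0.7680]
Difference = 0.8210 − 0.7908 = 0.0302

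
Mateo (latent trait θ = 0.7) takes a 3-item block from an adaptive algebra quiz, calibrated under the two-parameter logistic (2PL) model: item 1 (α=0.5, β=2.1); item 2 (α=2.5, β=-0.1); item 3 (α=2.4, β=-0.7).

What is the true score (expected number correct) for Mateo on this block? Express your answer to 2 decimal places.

P(θ) = 1 / (1 + exp(−α(θ − β)))
P_1 = 1/(1+e^{0.7000}) = 0.3318
P_2 = 1/(1+e^{-2.0000}) = 0.8808
P_3 = 1/(1+e^{-3.3600}) = 0.9664
E[score] = 0.3318 + 0.8808 + 0.9664 = 2.1790

2.18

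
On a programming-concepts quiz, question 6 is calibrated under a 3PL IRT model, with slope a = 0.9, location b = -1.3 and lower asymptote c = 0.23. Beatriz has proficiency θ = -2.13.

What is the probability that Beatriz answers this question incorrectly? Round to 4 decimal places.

P(θ) = c + (1 − c) · 1 / (1 + exp(−a(θ − b)))
Exponent: 0.9 × (-2.13 − (-1.3)) = -0.7470
1/(1 + e^{0.7470}) = 0.3215
P = 0.23 + 0.77 × 0.3215 = 0.4775
P(incorrect) = 1 − 0.4775 = 0.5225

0.5225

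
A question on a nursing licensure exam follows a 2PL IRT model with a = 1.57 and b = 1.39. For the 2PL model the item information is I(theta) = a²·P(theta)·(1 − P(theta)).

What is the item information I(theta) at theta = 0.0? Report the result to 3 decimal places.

P = 1/(1+e^{2.1823}) = 0.1014
P(1−P) = 0.1014 × 0.8986 = 0.0911
I = a² × P(1−P) = 1.57² × 0.0911 = 0.22450

0.225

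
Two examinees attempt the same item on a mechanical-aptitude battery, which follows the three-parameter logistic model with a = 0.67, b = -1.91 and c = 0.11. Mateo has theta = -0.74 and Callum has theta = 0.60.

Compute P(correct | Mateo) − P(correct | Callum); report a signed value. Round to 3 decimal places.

-0.139

P(theta) = c + (1 − c) · 1 / (1 + exp(−a(theta − b)))
P(Mateo) = 0.7210  [exponent 0.7839]
P(Callum) = 0.8604  [exponent 1.6817]
Difference = 0.7210 − 0.8604 = -0.1394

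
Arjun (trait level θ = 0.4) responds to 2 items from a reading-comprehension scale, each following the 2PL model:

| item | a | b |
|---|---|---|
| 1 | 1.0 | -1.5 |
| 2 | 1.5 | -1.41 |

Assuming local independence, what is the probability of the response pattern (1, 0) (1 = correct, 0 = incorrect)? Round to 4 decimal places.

0.0540

P(θ) = 1 / (1 + exp(−a(θ − b)))
P_1 = 1/(1+e^{-1.9000}) = 0.8699
P_2 = 1/(1+e^{-2.7150}) = 0.9379
L = P_1 × (1−P_2) = 0.8699 × 0.0621 = 0.05402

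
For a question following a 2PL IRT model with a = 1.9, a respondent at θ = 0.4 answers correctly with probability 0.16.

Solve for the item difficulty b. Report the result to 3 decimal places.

P(θ) = 1 / (1 + exp(−a(θ − b)))
logit(0.16) = ln(0.16/0.84) = -1.6582
b = θ − logit/(a) = 0.4 − (-1.6582)/1.9000 = 1.2728

1.273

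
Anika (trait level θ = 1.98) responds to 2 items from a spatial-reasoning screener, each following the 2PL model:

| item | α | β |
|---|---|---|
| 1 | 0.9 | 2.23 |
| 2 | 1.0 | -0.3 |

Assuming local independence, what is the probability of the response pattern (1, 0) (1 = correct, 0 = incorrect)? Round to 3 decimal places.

P(θ) = 1 / (1 + exp(−α(θ − β)))
P_1 = 1/(1+e^{0.2250}) = 0.4440
P_2 = 1/(1+e^{-2.2800}) = 0.9072
L = P_1 × (1−P_2) = 0.4440 × 0.0928 = 0.04120

0.041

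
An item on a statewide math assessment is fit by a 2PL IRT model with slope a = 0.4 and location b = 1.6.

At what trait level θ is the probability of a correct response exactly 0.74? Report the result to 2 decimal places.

4.21

P(θ) = 1 / (1 + exp(−a(θ − b)))
logit = ln(0.7400/0.2600) = 1.0460
θ = b + logit/(a) = 1.6 + 1.0460/0.4000 = 4.2149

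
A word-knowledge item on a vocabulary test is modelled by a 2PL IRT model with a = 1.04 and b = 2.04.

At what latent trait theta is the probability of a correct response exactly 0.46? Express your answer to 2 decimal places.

P(theta) = 1 / (1 + exp(−a(theta − b)))
logit = ln(0.4600/0.5400) = -0.1603
theta = b + logit/(a) = 2.04 + (-0.1603)/1.0400 = 1.8858

1.89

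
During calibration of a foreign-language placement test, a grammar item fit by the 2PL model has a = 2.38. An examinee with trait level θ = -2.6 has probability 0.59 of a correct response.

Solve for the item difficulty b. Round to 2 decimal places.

-2.75

P(θ) = 1 / (1 + exp(−a(θ − b)))
logit(0.59) = ln(0.59/0.41) = 0.3640
b = θ − logit/(a) = -2.6 − 0.3640/2.3800 = -2.7529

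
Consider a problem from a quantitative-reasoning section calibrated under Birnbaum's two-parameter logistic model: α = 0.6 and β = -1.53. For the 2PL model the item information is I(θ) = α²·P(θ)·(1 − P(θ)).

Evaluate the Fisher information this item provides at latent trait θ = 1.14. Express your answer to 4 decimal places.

0.0502

P = 1/(1+e^{-1.6020}) = 0.8323
P(1−P) = 0.8323 × 0.1677 = 0.1396
I = α² × P(1−P) = 0.6² × 0.1396 = 0.05025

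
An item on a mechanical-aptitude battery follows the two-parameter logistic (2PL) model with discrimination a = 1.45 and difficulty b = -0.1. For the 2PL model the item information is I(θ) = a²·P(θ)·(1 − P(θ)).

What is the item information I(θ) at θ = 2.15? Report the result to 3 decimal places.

0.075

P = 1/(1+e^{-3.2625}) = 0.9631
P(1−P) = 0.9631 × 0.0369 = 0.0355
I = a² × P(1−P) = 1.45² × 0.0355 = 0.07468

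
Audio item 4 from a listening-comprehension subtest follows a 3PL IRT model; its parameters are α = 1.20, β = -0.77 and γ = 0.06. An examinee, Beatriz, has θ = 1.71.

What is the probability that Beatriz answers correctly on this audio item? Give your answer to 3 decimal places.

0.954

P(θ) = γ + (1 − γ) · 1 / (1 + exp(−α(θ − β)))
Exponent: 1.20 × (1.71 − (-0.77)) = 2.9760
1/(1 + e^{-2.9760}) = 0.9515
P = 0.06 + 0.94 × 0.9515 = 0.9544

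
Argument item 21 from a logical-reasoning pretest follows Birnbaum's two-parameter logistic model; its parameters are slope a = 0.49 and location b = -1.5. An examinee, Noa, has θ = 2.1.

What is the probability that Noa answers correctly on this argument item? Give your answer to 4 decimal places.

P(θ) = 1 / (1 + exp(−a(θ − b)))
Exponent: 0.49 × (2.1 − (-1.5)) = 1.7640
1/(1 + e^{-1.7640}) = 0.8537

0.8537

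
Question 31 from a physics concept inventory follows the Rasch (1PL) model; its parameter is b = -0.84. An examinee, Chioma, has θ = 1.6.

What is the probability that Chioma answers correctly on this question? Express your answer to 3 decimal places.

0.920

P(θ) = 1 / (1 + exp(−(θ − b)))
Exponent: (1.6 − (-0.84)) = 2.4400
1/(1 + e^{-2.4400}) = 0.9198
P = 0.9198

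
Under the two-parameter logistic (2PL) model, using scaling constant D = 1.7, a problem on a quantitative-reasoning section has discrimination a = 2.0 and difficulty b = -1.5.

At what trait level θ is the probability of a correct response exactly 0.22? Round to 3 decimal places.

P(θ) = 1 / (1 + exp(−D·a(θ − b)))
logit = ln(0.2200/0.7800) = -1.2657
θ = b + logit/(1.7·a) = -1.5 + (-1.2657)/3.4000 = -1.8723

-1.872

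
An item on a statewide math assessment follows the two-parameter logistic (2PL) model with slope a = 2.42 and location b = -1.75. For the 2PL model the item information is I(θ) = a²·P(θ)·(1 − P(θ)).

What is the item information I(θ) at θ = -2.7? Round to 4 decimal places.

P = 1/(1+e^{2.2990}) = 0.0912
P(1−P) = 0.0912 × 0.9088 = 0.0829
I = a² × P(1−P) = 2.42² × 0.0829 = 0.48542

0.4854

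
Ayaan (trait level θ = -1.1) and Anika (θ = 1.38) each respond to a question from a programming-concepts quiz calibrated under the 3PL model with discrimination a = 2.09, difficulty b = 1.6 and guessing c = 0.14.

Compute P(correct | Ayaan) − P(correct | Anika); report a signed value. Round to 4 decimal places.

P(θ) = c + (1 − c) · 1 / (1 + exp(−a(θ − b)))
P(Ayaan) = 0.1430  [exponent -5.6430]
P(Anika) = 0.4728  [exponent -0.4598]
Difference = 0.1430 − 0.4728 = -0.3298

-0.3298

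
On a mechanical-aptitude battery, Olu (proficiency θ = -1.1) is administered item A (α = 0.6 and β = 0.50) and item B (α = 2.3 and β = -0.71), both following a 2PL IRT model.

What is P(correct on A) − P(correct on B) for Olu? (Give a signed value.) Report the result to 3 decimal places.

P(θ) = 1 / (1 + exp(−α(θ − β)))
P_A = 0.2769
P_B = 0.2897
P_A − P_B = -0.0128

-0.013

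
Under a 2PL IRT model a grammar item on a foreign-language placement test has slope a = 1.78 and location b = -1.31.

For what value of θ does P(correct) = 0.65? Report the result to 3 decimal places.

P(θ) = 1 / (1 + exp(−a(θ − b)))
logit = ln(0.6500/0.3500) = 0.6190
θ = b + logit/(a) = -1.31 + 0.6190/1.7800 = -0.9622

-0.962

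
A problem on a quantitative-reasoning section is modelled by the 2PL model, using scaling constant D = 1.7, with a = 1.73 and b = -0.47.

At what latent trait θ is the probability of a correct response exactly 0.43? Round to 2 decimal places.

-0.57

P(θ) = 1 / (1 + exp(−D·a(θ − b)))
logit = ln(0.4300/0.5700) = -0.2819
θ = b + logit/(1.7·a) = -0.47 + (-0.2819)/2.9410 = -0.5658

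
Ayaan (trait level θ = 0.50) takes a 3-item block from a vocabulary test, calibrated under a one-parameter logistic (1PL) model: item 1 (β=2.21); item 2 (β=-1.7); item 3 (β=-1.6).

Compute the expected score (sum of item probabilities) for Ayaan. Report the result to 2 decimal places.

1.94

P(θ) = 1 / (1 + exp(−(θ − β)))
P_1 = 1/(1+e^{1.7100}) = 0.1532
P_2 = 1/(1+e^{-2.2000}) = 0.9002
P_3 = 1/(1+e^{-2.1000}) = 0.8909
E[score] = 0.1532 + 0.9002 + 0.8909 = 1.9443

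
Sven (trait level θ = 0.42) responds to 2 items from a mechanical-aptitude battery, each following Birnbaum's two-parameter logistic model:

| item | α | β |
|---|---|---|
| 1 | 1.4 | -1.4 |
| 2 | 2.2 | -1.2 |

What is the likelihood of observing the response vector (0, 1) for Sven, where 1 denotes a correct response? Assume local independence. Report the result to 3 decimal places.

P(θ) = 1 / (1 + exp(−α(θ − β)))
P_1 = 1/(1+e^{-2.5480}) = 0.9274
P_2 = 1/(1+e^{-3.5640}) = 0.9725
L = (1−P_1) × P_2 = 0.0726 × 0.9725 = 0.07056

0.071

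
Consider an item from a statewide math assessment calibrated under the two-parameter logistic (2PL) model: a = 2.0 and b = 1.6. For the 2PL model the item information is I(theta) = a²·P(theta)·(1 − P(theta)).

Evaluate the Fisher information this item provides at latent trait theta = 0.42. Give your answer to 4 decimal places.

0.3153

P = 1/(1+e^{2.3600}) = 0.0863
P(1−P) = 0.0863 × 0.9137 = 0.0788
I = a² × P(1−P) = 2.0² × 0.0788 = 0.31532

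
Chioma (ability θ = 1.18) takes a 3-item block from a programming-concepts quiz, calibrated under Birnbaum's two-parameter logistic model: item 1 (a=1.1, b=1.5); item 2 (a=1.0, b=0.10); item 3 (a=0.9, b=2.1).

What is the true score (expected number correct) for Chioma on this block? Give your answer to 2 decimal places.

P(θ) = 1 / (1 + exp(−a(θ − b)))
P_1 = 1/(1+e^{0.3520}) = 0.4129
P_2 = 1/(1+e^{-1.0800}) = 0.7465
P_3 = 1/(1+e^{0.8280}) = 0.3041
E[score] = 0.4129 + 0.7465 + 0.3041 = 1.4635

1.46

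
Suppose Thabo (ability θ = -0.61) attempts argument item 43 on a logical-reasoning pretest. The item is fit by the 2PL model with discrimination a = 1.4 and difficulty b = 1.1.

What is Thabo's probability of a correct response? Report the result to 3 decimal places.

P(θ) = 1 / (1 + exp(−a(θ − b)))
Exponent: 1.4 × (-0.61 − 1.1) = -2.3940
1/(1 + e^{2.3940}) = 0.0836

0.084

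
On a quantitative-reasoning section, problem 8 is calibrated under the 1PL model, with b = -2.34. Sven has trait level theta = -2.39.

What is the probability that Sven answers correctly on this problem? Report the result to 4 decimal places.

0.4875

P(theta) = 1 / (1 + exp(−(theta − b)))
Exponent: (-2.39 − (-2.34)) = -0.0500
1/(1 + e^{0.0500}) = 0.4875
P = 0.4875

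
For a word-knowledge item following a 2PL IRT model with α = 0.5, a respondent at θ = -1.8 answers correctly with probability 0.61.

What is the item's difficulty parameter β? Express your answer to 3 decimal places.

P(θ) = 1 / (1 + exp(−α(θ − β)))
logit(0.61) = ln(0.61/0.39) = 0.4473
β = θ − logit/(α) = -1.8 − 0.4473/0.5000 = -2.6946

-2.695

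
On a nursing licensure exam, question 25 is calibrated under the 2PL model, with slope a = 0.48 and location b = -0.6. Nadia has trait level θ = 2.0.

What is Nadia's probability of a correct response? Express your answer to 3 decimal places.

0.777

P(θ) = 1 / (1 + exp(−a(θ − b)))
Exponent: 0.48 × (2.0 − (-0.6)) = 1.2480
1/(1 + e^{-1.2480}) = 0.7770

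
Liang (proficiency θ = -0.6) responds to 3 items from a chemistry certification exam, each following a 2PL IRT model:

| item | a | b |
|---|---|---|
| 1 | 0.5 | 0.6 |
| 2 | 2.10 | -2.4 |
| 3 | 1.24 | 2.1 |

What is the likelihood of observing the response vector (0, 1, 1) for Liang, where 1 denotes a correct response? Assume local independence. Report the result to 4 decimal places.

P(θ) = 1 / (1 + exp(−a(θ − b)))
P_1 = 1/(1+e^{0.6000}) = 0.3543
P_2 = 1/(1+e^{-3.7800}) = 0.9777
P_3 = 1/(1+e^{3.3480}) = 0.0340
L = (1−P_1) × P_2 × P_3 = 0.6457 × 0.9777 × 0.0340 = 0.02144

0.0214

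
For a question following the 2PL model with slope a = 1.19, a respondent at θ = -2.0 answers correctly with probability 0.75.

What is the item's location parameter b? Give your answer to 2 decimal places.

-2.92

P(θ) = 1 / (1 + exp(−a(θ − b)))
logit(0.75) = ln(0.75/0.25) = 1.0986
b = θ − logit/(a) = -2.0 − 1.0986/1.1900 = -2.9232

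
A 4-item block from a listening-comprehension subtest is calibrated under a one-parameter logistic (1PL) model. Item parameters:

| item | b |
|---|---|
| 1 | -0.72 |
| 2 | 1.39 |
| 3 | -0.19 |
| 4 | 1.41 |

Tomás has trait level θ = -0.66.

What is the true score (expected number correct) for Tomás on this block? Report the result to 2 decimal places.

1.13

P(θ) = 1 / (1 + exp(−(θ − b)))
P_1 = 1/(1+e^{-0.0600}) = 0.5150
P_2 = 1/(1+e^{2.0500}) = 0.1141
P_3 = 1/(1+e^{0.4700}) = 0.3846
P_4 = 1/(1+e^{2.0700}) = 0.1120
E[score] = 0.5150 + 0.1141 + 0.3846 + 0.1120 = 1.1257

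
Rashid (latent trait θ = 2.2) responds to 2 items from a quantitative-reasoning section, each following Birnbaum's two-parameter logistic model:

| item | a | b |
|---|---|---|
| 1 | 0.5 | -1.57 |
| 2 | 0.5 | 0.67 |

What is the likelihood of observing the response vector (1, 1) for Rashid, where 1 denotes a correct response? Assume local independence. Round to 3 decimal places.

P(θ) = 1 / (1 + exp(−a(θ − b)))
P_1 = 1/(1+e^{-1.8850}) = 0.8682
P_2 = 1/(1+e^{-0.7650}) = 0.6824
L = P_1 × P_2 = 0.8682 × 0.6824 = 0.59248

0.592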